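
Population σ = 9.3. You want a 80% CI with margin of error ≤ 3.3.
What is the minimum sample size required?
n ≥ 14

For margin E ≤ 3.3:
n ≥ (z* · σ / E)²
n ≥ (1.282 · 9.3 / 3.3)²
n ≥ 13.05

Minimum n = 14 (rounding up)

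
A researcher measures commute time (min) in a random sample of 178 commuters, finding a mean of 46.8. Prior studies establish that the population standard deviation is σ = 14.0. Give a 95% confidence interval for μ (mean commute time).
(44.74, 48.86)

z-interval (σ known):
z* = 1.960 for 95% confidence

Margin of error = z* · σ/√n = 1.960 · 14.0/√178 = 2.06

CI: (46.8 - 2.06, 46.8 + 2.06) = (44.74, 48.86)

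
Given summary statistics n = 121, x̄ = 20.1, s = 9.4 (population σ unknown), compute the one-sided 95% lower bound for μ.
μ ≥ 18.68

Lower bound (one-sided):
t* = 1.658 (one-sided for 95%)
Lower bound = x̄ - t* · s/√n = 20.1 - 1.658 · 9.4/√121 = 18.68

We are 95% confident that μ ≥ 18.68.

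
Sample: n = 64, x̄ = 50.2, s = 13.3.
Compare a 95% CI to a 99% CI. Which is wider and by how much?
99% CI is wider by 2.19

df = 63
95% CI: t* = 1.998, (46.88, 53.52), width = 2 · t* · s/√n = 6.64
99% CI: t* = 2.656, (45.78, 54.62), width = 2 · t* · s/√n = 8.83

The 99% CI is wider by 8.83 - 6.64 = 2.19.
Higher confidence requires a wider interval.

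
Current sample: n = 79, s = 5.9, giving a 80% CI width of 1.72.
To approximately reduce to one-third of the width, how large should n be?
n ≈ 711

CI width ∝ 1/√n
To reduce width by factor 3, need √n to grow by 3 → need 3² = 9 times as many samples.

Current: n = 79, width = 1.72
New: n = 711, width ≈ 0.57

Width reduced by factor of 1.72/0.57 = 3.02.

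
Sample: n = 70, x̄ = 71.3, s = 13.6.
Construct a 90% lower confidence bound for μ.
μ ≥ 69.20

Lower bound (one-sided):
t* = 1.294 (one-sided for 90%)
Lower bound = x̄ - t* · s/√n = 71.3 - 1.294 · 13.6/√70 = 69.20

We are 90% confident that μ ≥ 69.20.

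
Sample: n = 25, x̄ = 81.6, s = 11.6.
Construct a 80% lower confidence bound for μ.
μ ≥ 79.61

Lower bound (one-sided):
t* = 0.857 (one-sided for 80%)
Lower bound = x̄ - t* · s/√n = 81.6 - 0.857 · 11.6/√25 = 79.61

We are 80% confident that μ ≥ 79.61.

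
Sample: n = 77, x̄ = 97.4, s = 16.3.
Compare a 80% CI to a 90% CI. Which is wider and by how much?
90% CI is wider by 1.39

df = 76
80% CI: t* = 1.293, (95.00, 99.80), width = 2 · t* · s/√n = 4.80
90% CI: t* = 1.665, (94.31, 100.49), width = 2 · t* · s/√n = 6.19

The 90% CI is wider by 6.19 - 4.80 = 1.39.
Higher confidence requires a wider interval.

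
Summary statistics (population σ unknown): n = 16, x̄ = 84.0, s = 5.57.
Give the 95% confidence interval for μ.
(81.03, 86.97)

t-interval (σ unknown):
df = n - 1 = 15
t* = 2.131 for 95% confidence

Margin of error = t* · s/√n = 2.131 · 5.57/√16 = 2.97

CI: (81.03, 86.97)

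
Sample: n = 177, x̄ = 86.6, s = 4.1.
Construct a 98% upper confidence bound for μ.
μ ≤ 87.24

Upper bound (one-sided):
t* = 2.069 (one-sided for 98%)
Upper bound = x̄ + t* · s/√n = 86.6 + 2.069 · 4.1/√177 = 87.24

We are 98% confident that μ ≤ 87.24.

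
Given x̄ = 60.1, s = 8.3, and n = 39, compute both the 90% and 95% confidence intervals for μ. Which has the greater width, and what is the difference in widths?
95% CI is wider by 0.90

df = 38
90% CI: t* = 1.686, (57.86, 62.34), width = 2 · t* · s/√n = 4.48
95% CI: t* = 2.024, (57.41, 62.79), width = 2 · t* · s/√n = 5.38

The 95% CI is wider by 5.38 - 4.48 = 0.90.
Higher confidence requires a wider interval.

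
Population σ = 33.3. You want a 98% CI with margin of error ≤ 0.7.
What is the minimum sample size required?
n ≥ 12244

For margin E ≤ 0.7:
n ≥ (z* · σ / E)²
n ≥ (2.326 · 33.3 / 0.7)²
n ≥ 12243.68

Minimum n = 12244 (rounding up)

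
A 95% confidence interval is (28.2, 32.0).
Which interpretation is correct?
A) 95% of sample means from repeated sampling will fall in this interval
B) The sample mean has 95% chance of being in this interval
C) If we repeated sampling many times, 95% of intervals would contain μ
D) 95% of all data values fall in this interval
C

A) Wrong — coverage applies to intervals containing μ, not to future x̄ values.
B) Wrong — x̄ is observed and sits in the interval by construction.
C) Correct — this is the frequentist long-run coverage interpretation.
D) Wrong — a CI is about the parameter μ, not individual data values.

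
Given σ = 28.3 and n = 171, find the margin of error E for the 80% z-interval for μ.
Margin of error = 2.77

Margin of error = z* · σ/√n
= 1.282 · 28.3/√171
= 1.282 · 28.3/13.0767
= 2.77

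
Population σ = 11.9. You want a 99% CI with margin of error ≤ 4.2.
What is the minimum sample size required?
n ≥ 54

For margin E ≤ 4.2:
n ≥ (z* · σ / E)²
n ≥ (2.576 · 11.9 / 4.2)²
n ≥ 53.27

Minimum n = 54 (rounding up)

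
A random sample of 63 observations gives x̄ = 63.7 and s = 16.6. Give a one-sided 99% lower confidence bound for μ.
μ ≥ 58.71

Lower bound (one-sided):
t* = 2.388 (one-sided for 99%)
Lower bound = x̄ - t* · s/√n = 63.7 - 2.388 · 16.6/√63 = 58.71

We are 99% confident that μ ≥ 58.71.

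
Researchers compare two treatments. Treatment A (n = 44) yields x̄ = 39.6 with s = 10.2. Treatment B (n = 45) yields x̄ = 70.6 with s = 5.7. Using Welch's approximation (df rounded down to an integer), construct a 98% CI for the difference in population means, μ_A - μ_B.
(-35.19, -26.81)

Difference: x̄₁ - x̄₂ = -31.00
SE = √(s₁²/n₁ + s₂²/n₂) = √(10.2²/44 + 5.7²/45) = 1.7569
df = 67.15 → 67 (Welch–Satterthwaite, rounded down)
t* = 2.383

CI: -31.00 ± 2.383 · 1.7569 = -31.00 ± 4.19 = (-35.19, -26.81)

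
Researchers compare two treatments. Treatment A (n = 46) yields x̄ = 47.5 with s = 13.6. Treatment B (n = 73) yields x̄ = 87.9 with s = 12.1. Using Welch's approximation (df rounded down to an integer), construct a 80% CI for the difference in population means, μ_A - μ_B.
(-43.57, -37.23)

Difference: x̄₁ - x̄₂ = -40.40
SE = √(s₁²/n₁ + s₂²/n₂) = √(13.6²/46 + 12.1²/73) = 2.4549
df = 87.48 → 87 (Welch–Satterthwaite, rounded down)
t* = 1.291

CI: -40.40 ± 1.291 · 2.4549 = -40.40 ± 3.17 = (-43.57, -37.23)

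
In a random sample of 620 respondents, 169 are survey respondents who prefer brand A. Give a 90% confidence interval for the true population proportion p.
(0.243, 0.302)

Proportion CI:
p̂ = 169/620 = 0.27258
SE = √(p̂(1-p̂)/n) = √(0.27258 · 0.72742 / 620) = 0.01788

z* = 1.645
Margin = z* · SE = 1.645 · 0.01788 = 0.0294

CI: 0.27258 ± 0.0294 = (0.243, 0.302)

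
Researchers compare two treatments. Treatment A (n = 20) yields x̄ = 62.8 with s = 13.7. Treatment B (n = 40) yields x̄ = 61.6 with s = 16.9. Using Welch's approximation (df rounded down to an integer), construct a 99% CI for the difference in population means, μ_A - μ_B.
(-9.74, 12.14)

Difference: x̄₁ - x̄₂ = 1.20
SE = √(s₁²/n₁ + s₂²/n₂) = √(13.7²/20 + 16.9²/40) = 4.0651
df = 45.95 → 45 (Welch–Satterthwaite, rounded down)
t* = 2.690

CI: 1.20 ± 2.690 · 4.0651 = 1.20 ± 10.94 = (-9.74, 12.14)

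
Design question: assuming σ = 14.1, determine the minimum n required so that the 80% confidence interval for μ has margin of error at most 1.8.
n ≥ 101

For margin E ≤ 1.8:
n ≥ (z* · σ / E)²
n ≥ (1.282 · 14.1 / 1.8)²
n ≥ 100.85

Minimum n = 101 (rounding up)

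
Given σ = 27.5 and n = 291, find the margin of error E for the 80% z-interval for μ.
Margin of error = 2.07

Margin of error = z* · σ/√n
= 1.282 · 27.5/√291
= 1.282 · 27.5/17.0587
= 2.07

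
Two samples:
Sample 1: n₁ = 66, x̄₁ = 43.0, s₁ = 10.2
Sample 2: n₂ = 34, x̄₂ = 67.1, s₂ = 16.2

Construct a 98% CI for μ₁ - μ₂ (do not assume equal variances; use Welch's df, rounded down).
(-31.45, -16.75)

Difference: x̄₁ - x̄₂ = -24.10
SE = √(s₁²/n₁ + s₂²/n₂) = √(10.2²/66 + 16.2²/34) = 3.0488
df = 46.86 → 46 (Welch–Satterthwaite, rounded down)
t* = 2.410

CI: -24.10 ± 2.410 · 3.0488 = -24.10 ± 7.35 = (-31.45, -16.75)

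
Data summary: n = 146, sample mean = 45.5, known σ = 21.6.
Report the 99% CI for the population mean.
(40.90, 50.10)

z-interval (σ known):
z* = 2.576 for 99% confidence

Margin of error = z* · σ/√n = 2.576 · 21.6/√146 = 4.60

CI: (45.5 - 4.60, 45.5 + 4.60) = (40.90, 50.10)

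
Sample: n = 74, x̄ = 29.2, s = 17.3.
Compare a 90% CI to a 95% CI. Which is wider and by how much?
95% CI is wider by 1.32

df = 73
90% CI: t* = 1.666, (25.85, 32.55), width = 2 · t* · s/√n = 6.70
95% CI: t* = 1.993, (25.19, 33.21), width = 2 · t* · s/√n = 8.02

The 95% CI is wider by 8.02 - 6.70 = 1.32.
Higher confidence requires a wider interval.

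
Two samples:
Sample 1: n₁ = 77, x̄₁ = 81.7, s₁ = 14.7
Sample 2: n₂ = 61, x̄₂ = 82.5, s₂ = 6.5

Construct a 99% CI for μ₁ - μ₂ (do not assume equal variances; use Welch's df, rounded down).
(-5.70, 4.10)

Difference: x̄₁ - x̄₂ = -0.80
SE = √(s₁²/n₁ + s₂²/n₂) = √(14.7²/77 + 6.5²/61) = 1.8706
df = 109.68 → 109 (Welch–Satterthwaite, rounded down)
t* = 2.622

CI: -0.80 ± 2.622 · 1.8706 = -0.80 ± 4.90 = (-5.70, 4.10)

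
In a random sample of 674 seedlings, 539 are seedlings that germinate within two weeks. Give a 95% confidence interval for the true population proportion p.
(0.769, 0.830)

Proportion CI:
p̂ = 539/674 = 0.79970
SE = √(p̂(1-p̂)/n) = √(0.79970 · 0.20030 / 674) = 0.01542

z* = 1.960
Margin = z* · SE = 1.960 · 0.01542 = 0.0302

CI: 0.79970 ± 0.0302 = (0.769, 0.830)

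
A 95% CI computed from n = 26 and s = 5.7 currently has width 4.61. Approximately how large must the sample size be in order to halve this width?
n ≈ 104

CI width ∝ 1/√n
To reduce width by factor 2, need √n to grow by 2 → need 2² = 4 times as many samples.

Current: n = 26, width = 4.61
New: n = 104, width ≈ 2.22

Width reduced by factor of 4.61/2.22 = 2.08.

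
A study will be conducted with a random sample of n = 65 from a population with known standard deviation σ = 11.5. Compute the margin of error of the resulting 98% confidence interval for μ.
Margin of error = 3.32

Margin of error = z* · σ/√n
= 2.326 · 11.5/√65
= 2.326 · 11.5/8.0623
= 3.32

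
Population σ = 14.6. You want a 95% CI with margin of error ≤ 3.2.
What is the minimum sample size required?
n ≥ 80

For margin E ≤ 3.2:
n ≥ (z* · σ / E)²
n ≥ (1.960 · 14.6 / 3.2)²
n ≥ 79.97

Minimum n = 80 (rounding up)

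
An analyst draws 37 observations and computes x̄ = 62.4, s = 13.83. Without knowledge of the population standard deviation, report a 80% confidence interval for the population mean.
(59.43, 65.37)

t-interval (σ unknown):
df = n - 1 = 36
t* = 1.306 for 80% confidence

Margin of error = t* · s/√n = 1.306 · 13.83/√37 = 2.97

CI: (59.43, 65.37)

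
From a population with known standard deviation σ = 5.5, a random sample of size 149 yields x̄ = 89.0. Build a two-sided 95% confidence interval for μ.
(88.12, 89.88)

z-interval (σ known):
z* = 1.960 for 95% confidence

Margin of error = z* · σ/√n = 1.960 · 5.5/√149 = 0.88

CI: (89.0 - 0.88, 89.0 + 0.88) = (88.12, 89.88)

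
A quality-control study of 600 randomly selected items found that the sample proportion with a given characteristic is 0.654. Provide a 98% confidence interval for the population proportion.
(0.609, 0.699)

Proportion CI:
SE = √(p̂(1-p̂)/n) = √(0.654 · 0.346 / 600) = 0.01942

z* = 2.326
Margin = z* · SE = 2.326 · 0.01942 = 0.0452

CI: 0.654 ± 0.0452 = (0.609, 0.699)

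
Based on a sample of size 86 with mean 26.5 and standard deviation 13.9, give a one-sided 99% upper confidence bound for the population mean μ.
μ ≤ 30.05

Upper bound (one-sided):
t* = 2.371 (one-sided for 99%)
Upper bound = x̄ + t* · s/√n = 26.5 + 2.371 · 13.9/√86 = 30.05

We are 99% confident that μ ≤ 30.05.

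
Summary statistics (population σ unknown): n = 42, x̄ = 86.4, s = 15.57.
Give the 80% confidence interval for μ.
(83.27, 89.53)

t-interval (σ unknown):
df = n - 1 = 41
t* = 1.303 for 80% confidence

Margin of error = t* · s/√n = 1.303 · 15.57/√42 = 3.13

CI: (83.27, 89.53)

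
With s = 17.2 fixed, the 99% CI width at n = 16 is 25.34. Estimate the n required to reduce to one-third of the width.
n ≈ 144

CI width ∝ 1/√n
To reduce width by factor 3, need √n to grow by 3 → need 3² = 9 times as many samples.

Current: n = 16, width = 25.34
New: n = 144, width ≈ 7.48

Width reduced by factor of 25.34/7.48 = 3.39.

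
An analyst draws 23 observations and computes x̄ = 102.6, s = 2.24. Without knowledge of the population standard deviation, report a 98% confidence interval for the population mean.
(101.43, 103.77)

t-interval (σ unknown):
df = n - 1 = 22
t* = 2.508 for 98% confidence

Margin of error = t* · s/√n = 2.508 · 2.24/√23 = 1.17

CI: (101.43, 103.77)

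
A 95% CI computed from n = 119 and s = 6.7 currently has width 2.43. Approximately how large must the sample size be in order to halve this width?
n ≈ 476

CI width ∝ 1/√n
To reduce width by factor 2, need √n to grow by 2 → need 2² = 4 times as many samples.

Current: n = 119, width = 2.43
New: n = 476, width ≈ 1.21

Width reduced by factor of 2.43/1.21 = 2.01.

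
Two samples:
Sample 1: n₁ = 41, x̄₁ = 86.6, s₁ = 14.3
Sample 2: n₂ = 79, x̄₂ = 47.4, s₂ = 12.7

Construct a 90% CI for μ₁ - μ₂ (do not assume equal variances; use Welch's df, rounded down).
(34.78, 43.62)

Difference: x̄₁ - x̄₂ = 39.20
SE = √(s₁²/n₁ + s₂²/n₂) = √(14.3²/41 + 12.7²/79) = 2.6513
df = 73.16 → 73 (Welch–Satterthwaite, rounded down)
t* = 1.666

CI: 39.20 ± 1.666 · 2.6513 = 39.20 ± 4.42 = (34.78, 43.62)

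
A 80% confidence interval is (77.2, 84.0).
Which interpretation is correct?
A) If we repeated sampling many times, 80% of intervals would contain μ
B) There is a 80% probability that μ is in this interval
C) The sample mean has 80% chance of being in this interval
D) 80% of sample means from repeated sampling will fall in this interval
A

A) Correct — this is the frequentist long-run coverage interpretation.
B) Wrong — μ is fixed; the randomness lives in the interval, not in μ.
C) Wrong — x̄ is observed and sits in the interval by construction.
D) Wrong — coverage applies to intervals containing μ, not to future x̄ values.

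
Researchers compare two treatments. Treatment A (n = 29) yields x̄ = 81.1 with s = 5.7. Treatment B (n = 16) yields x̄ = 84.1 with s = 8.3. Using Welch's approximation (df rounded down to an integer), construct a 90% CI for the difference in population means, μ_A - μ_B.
(-7.00, 1.00)

Difference: x̄₁ - x̄₂ = -3.00
SE = √(s₁²/n₁ + s₂²/n₂) = √(5.7²/29 + 8.3²/16) = 2.3294
df = 22.99 → 22 (Welch–Satterthwaite, rounded down)
t* = 1.717

CI: -3.00 ± 1.717 · 2.3294 = -3.00 ± 4.00 = (-7.00, 1.00)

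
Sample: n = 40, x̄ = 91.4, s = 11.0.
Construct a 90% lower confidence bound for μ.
μ ≥ 89.13

Lower bound (one-sided):
t* = 1.304 (one-sided for 90%)
Lower bound = x̄ - t* · s/√n = 91.4 - 1.304 · 11.0/√40 = 89.13

We are 90% confident that μ ≥ 89.13.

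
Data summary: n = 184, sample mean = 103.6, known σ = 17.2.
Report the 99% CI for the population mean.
(100.33, 106.87)

z-interval (σ known):
z* = 2.576 for 99% confidence

Margin of error = z* · σ/√n = 2.576 · 17.2/√184 = 3.27

CI: (103.6 - 3.27, 103.6 + 3.27) = (100.33, 106.87)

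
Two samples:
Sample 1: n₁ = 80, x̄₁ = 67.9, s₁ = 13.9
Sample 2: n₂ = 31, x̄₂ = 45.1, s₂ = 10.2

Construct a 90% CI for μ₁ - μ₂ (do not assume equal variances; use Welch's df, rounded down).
(18.80, 26.80)

Difference: x̄₁ - x̄₂ = 22.80
SE = √(s₁²/n₁ + s₂²/n₂) = √(13.9²/80 + 10.2²/31) = 2.4023
df = 74.13 → 74 (Welch–Satterthwaite, rounded down)
t* = 1.666

CI: 22.80 ± 1.666 · 2.4023 = 22.80 ± 4.00 = (18.80, 26.80)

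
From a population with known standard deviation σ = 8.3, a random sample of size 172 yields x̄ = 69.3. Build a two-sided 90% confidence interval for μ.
(68.26, 70.34)

z-interval (σ known):
z* = 1.645 for 90% confidence

Margin of error = z* · σ/√n = 1.645 · 8.3/√172 = 1.04

CI: (69.3 - 1.04, 69.3 + 1.04) = (68.26, 70.34)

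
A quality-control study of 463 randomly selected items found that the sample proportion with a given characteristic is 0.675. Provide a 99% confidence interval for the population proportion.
(0.619, 0.731)

Proportion CI:
SE = √(p̂(1-p̂)/n) = √(0.675 · 0.325 / 463) = 0.02177

z* = 2.576
Margin = z* · SE = 2.576 · 0.02177 = 0.0561

CI: 0.675 ± 0.0561 = (0.619, 0.731)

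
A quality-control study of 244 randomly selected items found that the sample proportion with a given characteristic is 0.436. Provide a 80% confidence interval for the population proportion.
(0.395, 0.477)

Proportion CI:
SE = √(p̂(1-p̂)/n) = √(0.436 · 0.564 / 244) = 0.03175

z* = 1.282
Margin = z* · SE = 1.282 · 0.03175 = 0.0407

CI: 0.436 ± 0.0407 = (0.395, 0.477)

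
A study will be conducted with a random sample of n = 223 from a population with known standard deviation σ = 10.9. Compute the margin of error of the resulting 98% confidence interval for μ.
Margin of error = 1.70

Margin of error = z* · σ/√n
= 2.326 · 10.9/√223
= 2.326 · 10.9/14.9332
= 1.70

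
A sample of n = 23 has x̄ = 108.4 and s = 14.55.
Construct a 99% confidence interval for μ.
(99.85, 116.95)

t-interval (σ unknown):
df = n - 1 = 22
t* = 2.819 for 99% confidence

Margin of error = t* · s/√n = 2.819 · 14.55/√23 = 8.55

CI: (99.85, 116.95)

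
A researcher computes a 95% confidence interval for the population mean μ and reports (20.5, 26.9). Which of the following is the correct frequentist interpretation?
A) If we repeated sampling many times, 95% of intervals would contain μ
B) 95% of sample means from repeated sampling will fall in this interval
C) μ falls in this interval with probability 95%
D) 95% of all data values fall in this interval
A

A) Correct — this is the frequentist long-run coverage interpretation.
B) Wrong — coverage applies to intervals containing μ, not to future x̄ values.
C) Wrong — μ is fixed; the randomness lives in the interval, not in μ.
D) Wrong — a CI is about the parameter μ, not individual data values.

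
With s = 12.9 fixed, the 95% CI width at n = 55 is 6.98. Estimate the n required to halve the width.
n ≈ 220

CI width ∝ 1/√n
To reduce width by factor 2, need √n to grow by 2 → need 2² = 4 times as many samples.

Current: n = 55, width = 6.98
New: n = 220, width ≈ 3.43

Width reduced by factor of 6.98/3.43 = 2.03.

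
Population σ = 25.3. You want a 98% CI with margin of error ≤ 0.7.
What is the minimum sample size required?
n ≥ 7068

For margin E ≤ 0.7:
n ≥ (z* · σ / E)²
n ≥ (2.326 · 25.3 / 0.7)²
n ≥ 7067.48

Minimum n = 7068 (rounding up)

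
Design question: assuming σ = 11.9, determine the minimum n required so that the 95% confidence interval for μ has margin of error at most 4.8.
n ≥ 24

For margin E ≤ 4.8:
n ≥ (z* · σ / E)²
n ≥ (1.960 · 11.9 / 4.8)²
n ≥ 23.61

Minimum n = 24 (rounding up)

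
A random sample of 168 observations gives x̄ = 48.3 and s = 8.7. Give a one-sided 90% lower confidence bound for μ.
μ ≥ 47.44

Lower bound (one-sided):
t* = 1.287 (one-sided for 90%)
Lower bound = x̄ - t* · s/√n = 48.3 - 1.287 · 8.7/√168 = 47.44

We are 90% confident that μ ≥ 47.44.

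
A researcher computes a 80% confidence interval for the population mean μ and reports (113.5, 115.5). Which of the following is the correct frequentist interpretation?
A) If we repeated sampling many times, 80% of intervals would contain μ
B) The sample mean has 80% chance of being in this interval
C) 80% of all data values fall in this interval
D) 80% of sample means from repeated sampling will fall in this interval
A

A) Correct — this is the frequentist long-run coverage interpretation.
B) Wrong — x̄ is observed and sits in the interval by construction.
C) Wrong — a CI is about the parameter μ, not individual data values.
D) Wrong — coverage applies to intervals containing μ, not to future x̄ values.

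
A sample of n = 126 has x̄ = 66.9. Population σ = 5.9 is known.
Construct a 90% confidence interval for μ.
(66.04, 67.76)

z-interval (σ known):
z* = 1.645 for 90% confidence

Margin of error = z* · σ/√n = 1.645 · 5.9/√126 = 0.86

CI: (66.9 - 0.86, 66.9 + 0.86) = (66.04, 67.76)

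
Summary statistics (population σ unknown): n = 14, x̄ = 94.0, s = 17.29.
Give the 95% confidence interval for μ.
(84.02, 103.98)

t-interval (σ unknown):
df = n - 1 = 13
t* = 2.160 for 95% confidence

Margin of error = t* · s/√n = 2.160 · 17.29/√14 = 9.98

CI: (84.02, 103.98)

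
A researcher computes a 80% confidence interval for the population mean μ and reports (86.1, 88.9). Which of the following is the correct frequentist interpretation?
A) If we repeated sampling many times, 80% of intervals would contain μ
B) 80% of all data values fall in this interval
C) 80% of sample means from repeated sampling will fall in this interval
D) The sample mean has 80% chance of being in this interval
A

A) Correct — this is the frequentist long-run coverage interpretation.
B) Wrong — a CI is about the parameter μ, not individual data values.
C) Wrong — coverage applies to intervals containing μ, not to future x̄ values.
D) Wrong — x̄ is observed and sits in the interval by construction.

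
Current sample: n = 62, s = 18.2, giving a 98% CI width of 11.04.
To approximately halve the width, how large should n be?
n ≈ 248

CI width ∝ 1/√n
To reduce width by factor 2, need √n to grow by 2 → need 2² = 4 times as many samples.

Current: n = 62, width = 11.04
New: n = 248, width ≈ 5.41

Width reduced by factor of 11.04/5.41 = 2.04.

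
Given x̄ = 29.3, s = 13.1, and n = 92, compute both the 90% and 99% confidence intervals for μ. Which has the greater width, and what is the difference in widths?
99% CI is wider by 2.65

df = 91
90% CI: t* = 1.662, (27.03, 31.57), width = 2 · t* · s/√n = 4.54
99% CI: t* = 2.631, (25.71, 32.89), width = 2 · t* · s/√n = 7.19

The 99% CI is wider by 7.19 - 4.54 = 2.65.
Higher confidence requires a wider interval.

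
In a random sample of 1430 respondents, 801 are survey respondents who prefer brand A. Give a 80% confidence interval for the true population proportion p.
(0.543, 0.577)

Proportion CI:
p̂ = 801/1430 = 0.56014
SE = √(p̂(1-p̂)/n) = √(0.56014 · 0.43986 / 1430) = 0.01313

z* = 1.282
Margin = z* · SE = 1.282 · 0.01313 = 0.0168

CI: 0.56014 ± 0.0168 = (0.543, 0.577)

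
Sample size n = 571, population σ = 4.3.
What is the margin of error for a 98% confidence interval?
Margin of error = 0.42

Margin of error = z* · σ/√n
= 2.326 · 4.3/√571
= 2.326 · 4.3/23.8956
= 0.42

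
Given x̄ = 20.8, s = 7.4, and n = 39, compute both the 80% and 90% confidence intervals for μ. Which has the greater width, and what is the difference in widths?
90% CI is wider by 0.91

df = 38
80% CI: t* = 1.304, (19.25, 22.35), width = 2 · t* · s/√n = 3.09
90% CI: t* = 1.686, (18.80, 22.80), width = 2 · t* · s/√n = 4.00

The 90% CI is wider by 4.00 - 3.09 = 0.91.
Higher confidence requires a wider interval.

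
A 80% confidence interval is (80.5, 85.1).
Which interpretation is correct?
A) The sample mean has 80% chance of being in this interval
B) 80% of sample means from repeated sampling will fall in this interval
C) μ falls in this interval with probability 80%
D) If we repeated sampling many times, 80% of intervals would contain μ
D

A) Wrong — x̄ is observed and sits in the interval by construction.
B) Wrong — coverage applies to intervals containing μ, not to future x̄ values.
C) Wrong — μ is fixed; the randomness lives in the interval, not in μ.
D) Correct — this is the frequentist long-run coverage interpretation.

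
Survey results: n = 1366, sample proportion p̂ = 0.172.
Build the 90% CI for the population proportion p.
(0.155, 0.189)

Proportion CI:
SE = √(p̂(1-p̂)/n) = √(0.172 · 0.828 / 1366) = 0.01021

z* = 1.645
Margin = z* · SE = 1.645 · 0.01021 = 0.0168

CI: 0.172 ± 0.0168 = (0.155, 0.189)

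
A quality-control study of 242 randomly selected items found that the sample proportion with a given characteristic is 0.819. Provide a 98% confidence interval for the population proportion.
(0.761, 0.877)

Proportion CI:
SE = √(p̂(1-p̂)/n) = √(0.819 · 0.181 / 242) = 0.02475

z* = 2.326
Margin = z* · SE = 2.326 · 0.02475 = 0.0576

CI: 0.819 ± 0.0576 = (0.761, 0.877)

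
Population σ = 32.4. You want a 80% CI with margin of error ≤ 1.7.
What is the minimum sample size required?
n ≥ 597

For margin E ≤ 1.7:
n ≥ (z* · σ / E)²
n ≥ (1.282 · 32.4 / 1.7)²
n ≥ 596.99

Minimum n = 597 (rounding up)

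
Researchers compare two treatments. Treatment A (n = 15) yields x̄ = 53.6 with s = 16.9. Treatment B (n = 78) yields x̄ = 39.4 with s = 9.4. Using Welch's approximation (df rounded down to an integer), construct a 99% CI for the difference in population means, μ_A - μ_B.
(0.96, 27.44)

Difference: x̄₁ - x̄₂ = 14.20
SE = √(s₁²/n₁ + s₂²/n₂) = √(16.9²/15 + 9.4²/78) = 4.4915
df = 15.71 → 15 (Welch–Satterthwaite, rounded down)
t* = 2.947

CI: 14.20 ± 2.947 · 4.4915 = 14.20 ± 13.24 = (0.96, 27.44)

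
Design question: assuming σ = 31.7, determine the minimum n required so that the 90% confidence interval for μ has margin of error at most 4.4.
n ≥ 141

For margin E ≤ 4.4:
n ≥ (z* · σ / E)²
n ≥ (1.645 · 31.7 / 4.4)²
n ≥ 140.46

Minimum n = 141 (rounding up)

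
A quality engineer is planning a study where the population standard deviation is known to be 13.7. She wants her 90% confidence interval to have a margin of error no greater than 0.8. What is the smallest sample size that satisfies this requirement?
n ≥ 794

For margin E ≤ 0.8:
n ≥ (z* · σ / E)²
n ≥ (1.645 · 13.7 / 0.8)²
n ≥ 793.58

Minimum n = 794 (rounding up)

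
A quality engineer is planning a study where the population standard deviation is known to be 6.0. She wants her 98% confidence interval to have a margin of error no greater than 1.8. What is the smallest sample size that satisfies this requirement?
n ≥ 61

For margin E ≤ 1.8:
n ≥ (z* · σ / E)²
n ≥ (2.326 · 6.0 / 1.8)²
n ≥ 60.11

Minimum n = 61 (rounding up)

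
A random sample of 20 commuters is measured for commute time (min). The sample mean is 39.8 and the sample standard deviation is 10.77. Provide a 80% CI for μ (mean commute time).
(36.60, 43.00)

t-interval (σ unknown):
df = n - 1 = 19
t* = 1.328 for 80% confidence

Margin of error = t* · s/√n = 1.328 · 10.77/√20 = 3.20

CI: (36.60, 43.00)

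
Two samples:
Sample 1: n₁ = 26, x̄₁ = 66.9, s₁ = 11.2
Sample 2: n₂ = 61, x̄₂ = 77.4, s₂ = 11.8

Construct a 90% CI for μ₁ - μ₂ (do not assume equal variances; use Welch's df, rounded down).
(-14.97, -6.03)

Difference: x̄₁ - x̄₂ = -10.50
SE = √(s₁²/n₁ + s₂²/n₂) = √(11.2²/26 + 11.8²/61) = 2.6659
df = 49.62 → 49 (Welch–Satterthwaite, rounded down)
t* = 1.677

CI: -10.50 ± 1.677 · 2.6659 = -10.50 ± 4.47 = (-14.97, -6.03)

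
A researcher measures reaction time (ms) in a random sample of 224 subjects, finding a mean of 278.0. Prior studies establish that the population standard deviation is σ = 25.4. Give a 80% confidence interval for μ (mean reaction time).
(275.82, 280.18)

z-interval (σ known):
z* = 1.282 for 80% confidence

Margin of error = z* · σ/√n = 1.282 · 25.4/√224 = 2.18

CI: (278.0 - 2.18, 278.0 + 2.18) = (275.82, 280.18)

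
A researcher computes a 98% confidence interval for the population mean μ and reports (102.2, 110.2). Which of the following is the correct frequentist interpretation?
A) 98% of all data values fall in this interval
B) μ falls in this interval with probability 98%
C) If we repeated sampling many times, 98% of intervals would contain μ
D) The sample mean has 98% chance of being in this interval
C

A) Wrong — a CI is about the parameter μ, not individual data values.
B) Wrong — μ is fixed; the randomness lives in the interval, not in μ.
C) Correct — this is the frequentist long-run coverage interpretation.
D) Wrong — x̄ is observed and sits in the interval by construction.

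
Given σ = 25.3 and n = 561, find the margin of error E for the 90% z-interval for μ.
Margin of error = 1.76

Margin of error = z* · σ/√n
= 1.645 · 25.3/√561
= 1.645 · 25.3/23.6854
= 1.76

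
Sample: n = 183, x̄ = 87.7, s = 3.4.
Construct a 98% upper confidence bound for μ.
μ ≤ 88.22

Upper bound (one-sided):
t* = 2.069 (one-sided for 98%)
Upper bound = x̄ + t* · s/√n = 87.7 + 2.069 · 3.4/√183 = 88.22

We are 98% confident that μ ≤ 88.22.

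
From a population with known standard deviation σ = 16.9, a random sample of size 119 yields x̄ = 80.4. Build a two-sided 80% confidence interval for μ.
(78.41, 82.39)

z-interval (σ known):
z* = 1.282 for 80% confidence

Margin of error = z* · σ/√n = 1.282 · 16.9/√119 = 1.99

CI: (80.4 - 1.99, 80.4 + 1.99) = (78.41, 82.39)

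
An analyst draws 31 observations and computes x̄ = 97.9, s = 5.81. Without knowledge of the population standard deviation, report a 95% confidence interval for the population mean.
(95.77, 100.03)

t-interval (σ unknown):
df = n - 1 = 30
t* = 2.042 for 95% confidence

Margin of error = t* · s/√n = 2.042 · 5.81/√31 = 2.13

CI: (95.77, 100.03)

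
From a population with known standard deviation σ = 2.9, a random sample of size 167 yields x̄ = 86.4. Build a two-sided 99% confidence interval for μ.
(85.82, 86.98)

z-interval (σ known):
z* = 2.576 for 99% confidence

Margin of error = z* · σ/√n = 2.576 · 2.9/√167 = 0.58

CI: (86.4 - 0.58, 86.4 + 0.58) = (85.82, 86.98)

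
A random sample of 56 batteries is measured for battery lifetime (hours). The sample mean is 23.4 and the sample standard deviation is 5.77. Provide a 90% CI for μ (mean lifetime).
(22.11, 24.69)

t-interval (σ unknown):
df = n - 1 = 55
t* = 1.673 for 90% confidence

Margin of error = t* · s/√n = 1.673 · 5.77/√56 = 1.29

CI: (22.11, 24.69)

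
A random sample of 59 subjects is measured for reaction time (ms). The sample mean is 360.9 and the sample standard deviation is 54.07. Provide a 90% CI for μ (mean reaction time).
(349.13, 372.67)

t-interval (σ unknown):
df = n - 1 = 58
t* = 1.672 for 90% confidence

Margin of error = t* · s/√n = 1.672 · 54.07/√59 = 11.77

CI: (349.13, 372.67)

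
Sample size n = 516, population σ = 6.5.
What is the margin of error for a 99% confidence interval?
Margin of error = 0.74

Margin of error = z* · σ/√n
= 2.576 · 6.5/√516
= 2.576 · 6.5/22.7156
= 0.74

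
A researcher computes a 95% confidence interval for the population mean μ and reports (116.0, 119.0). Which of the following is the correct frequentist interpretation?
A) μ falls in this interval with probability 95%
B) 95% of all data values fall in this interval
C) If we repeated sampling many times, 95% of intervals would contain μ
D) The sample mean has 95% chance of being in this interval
C

A) Wrong — μ is fixed; the randomness lives in the interval, not in μ.
B) Wrong — a CI is about the parameter μ, not individual data values.
C) Correct — this is the frequentist long-run coverage interpretation.
D) Wrong — x̄ is observed and sits in the interval by construction.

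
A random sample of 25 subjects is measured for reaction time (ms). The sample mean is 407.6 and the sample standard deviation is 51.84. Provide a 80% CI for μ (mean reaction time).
(393.93, 421.27)

t-interval (σ unknown):
df = n - 1 = 24
t* = 1.318 for 80% confidence

Margin of error = t* · s/√n = 1.318 · 51.84/√25 = 13.67

CI: (393.93, 421.27)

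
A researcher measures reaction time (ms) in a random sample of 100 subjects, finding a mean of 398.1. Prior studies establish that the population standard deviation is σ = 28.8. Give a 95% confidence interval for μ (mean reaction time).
(392.46, 403.74)

z-interval (σ known):
z* = 1.960 for 95% confidence

Margin of error = z* · σ/√n = 1.960 · 28.8/√100 = 5.64

CI: (398.1 - 5.64, 398.1 + 5.64) = (392.46, 403.74)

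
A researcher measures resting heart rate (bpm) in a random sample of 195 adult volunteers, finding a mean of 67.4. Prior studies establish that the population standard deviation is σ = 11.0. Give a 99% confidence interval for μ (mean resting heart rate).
(65.37, 69.43)

z-interval (σ known):
z* = 2.576 for 99% confidence

Margin of error = z* · σ/√n = 2.576 · 11.0/√195 = 2.03

CI: (67.4 - 2.03, 67.4 + 2.03) = (65.37, 69.43)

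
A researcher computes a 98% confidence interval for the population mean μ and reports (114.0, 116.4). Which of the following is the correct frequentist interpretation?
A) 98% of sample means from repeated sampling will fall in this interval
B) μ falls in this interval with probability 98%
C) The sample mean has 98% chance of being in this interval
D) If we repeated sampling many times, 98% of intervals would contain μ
D

A) Wrong — coverage applies to intervals containing μ, not to future x̄ values.
B) Wrong — μ is fixed; the randomness lives in the interval, not in μ.
C) Wrong — x̄ is observed and sits in the interval by construction.
D) Correct — this is the frequentist long-run coverage interpretation.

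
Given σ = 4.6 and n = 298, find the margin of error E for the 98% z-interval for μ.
Margin of error = 0.62

Margin of error = z* · σ/√n
= 2.326 · 4.6/√298
= 2.326 · 4.6/17.2627
= 0.62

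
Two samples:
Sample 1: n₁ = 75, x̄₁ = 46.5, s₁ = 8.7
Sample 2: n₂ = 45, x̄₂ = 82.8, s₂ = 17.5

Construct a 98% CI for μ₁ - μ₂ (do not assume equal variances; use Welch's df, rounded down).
(-42.99, -29.61)

Difference: x̄₁ - x̄₂ = -36.30
SE = √(s₁²/n₁ + s₂²/n₂) = √(8.7²/75 + 17.5²/45) = 2.7955
df = 57.27 → 57 (Welch–Satterthwaite, rounded down)
t* = 2.394

CI: -36.30 ± 2.394 · 2.7955 = -36.30 ± 6.69 = (-42.99, -29.61)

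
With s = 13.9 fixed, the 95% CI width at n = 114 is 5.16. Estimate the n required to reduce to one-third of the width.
n ≈ 1026

CI width ∝ 1/√n
To reduce width by factor 3, need √n to grow by 3 → need 3² = 9 times as many samples.

Current: n = 114, width = 5.16
New: n = 1026, width ≈ 1.70

Width reduced by factor of 5.16/1.70 = 3.04.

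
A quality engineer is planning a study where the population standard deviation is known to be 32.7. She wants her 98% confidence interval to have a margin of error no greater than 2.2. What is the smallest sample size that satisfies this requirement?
n ≥ 1196

For margin E ≤ 2.2:
n ≥ (z* · σ / E)²
n ≥ (2.326 · 32.7 / 2.2)²
n ≥ 1195.28

Minimum n = 1196 (rounding up)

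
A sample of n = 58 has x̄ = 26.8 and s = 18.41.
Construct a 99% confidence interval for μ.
(20.36, 33.24)

t-interval (σ unknown):
df = n - 1 = 57
t* = 2.665 for 99% confidence

Margin of error = t* · s/√n = 2.665 · 18.41/√58 = 6.44

CI: (20.36, 33.24)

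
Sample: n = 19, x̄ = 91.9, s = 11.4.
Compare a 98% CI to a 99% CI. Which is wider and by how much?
99% CI is wider by 1.70

df = 18
98% CI: t* = 2.552, (85.23, 98.57), width = 2 · t* · s/√n = 13.35
99% CI: t* = 2.878, (84.37, 99.43), width = 2 · t* · s/√n = 15.05

The 99% CI is wider by 15.05 - 13.35 = 1.70.
Higher confidence requires a wider interval.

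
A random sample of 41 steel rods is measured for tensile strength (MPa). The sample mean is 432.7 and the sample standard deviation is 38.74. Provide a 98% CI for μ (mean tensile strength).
(418.04, 447.36)

t-interval (σ unknown):
df = n - 1 = 40
t* = 2.423 for 98% confidence

Margin of error = t* · s/√n = 2.423 · 38.74/√41 = 14.66

CI: (418.04, 447.36)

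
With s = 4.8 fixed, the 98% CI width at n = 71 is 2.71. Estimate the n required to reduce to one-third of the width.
n ≈ 639

CI width ∝ 1/√n
To reduce width by factor 3, need √n to grow by 3 → need 3² = 9 times as many samples.

Current: n = 71, width = 2.71
New: n = 639, width ≈ 0.89

Width reduced by factor of 2.71/0.89 = 3.04.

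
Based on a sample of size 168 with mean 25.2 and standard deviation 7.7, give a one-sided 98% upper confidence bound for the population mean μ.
μ ≤ 26.43

Upper bound (one-sided):
t* = 2.070 (one-sided for 98%)
Upper bound = x̄ + t* · s/√n = 25.2 + 2.070 · 7.7/√168 = 26.43

We are 98% confident that μ ≤ 26.43.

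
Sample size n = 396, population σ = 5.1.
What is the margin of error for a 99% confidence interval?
Margin of error = 0.66

Margin of error = z* · σ/√n
= 2.576 · 5.1/√396
= 2.576 · 5.1/19.8997
= 0.66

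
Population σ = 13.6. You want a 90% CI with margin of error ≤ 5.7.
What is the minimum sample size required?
n ≥ 16

For margin E ≤ 5.7:
n ≥ (z* · σ / E)²
n ≥ (1.645 · 13.6 / 5.7)²
n ≥ 15.40

Minimum n = 16 (rounding up)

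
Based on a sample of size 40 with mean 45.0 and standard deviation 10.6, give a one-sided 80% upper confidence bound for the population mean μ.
μ ≤ 46.43

Upper bound (one-sided):
t* = 0.851 (one-sided for 80%)
Upper bound = x̄ + t* · s/√n = 45.0 + 0.851 · 10.6/√40 = 46.43

We are 80% confident that μ ≤ 46.43.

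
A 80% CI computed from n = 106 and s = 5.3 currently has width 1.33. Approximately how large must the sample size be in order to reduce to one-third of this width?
n ≈ 954

CI width ∝ 1/√n
To reduce width by factor 3, need √n to grow by 3 → need 3² = 9 times as many samples.

Current: n = 106, width = 1.33
New: n = 954, width ≈ 0.44

Width reduced by factor of 1.33/0.44 = 3.02.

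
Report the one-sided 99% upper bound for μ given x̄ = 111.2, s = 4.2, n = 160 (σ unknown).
μ ≤ 111.98

Upper bound (one-sided):
t* = 2.350 (one-sided for 99%)
Upper bound = x̄ + t* · s/√n = 111.2 + 2.350 · 4.2/√160 = 111.98

We are 99% confident that μ ≤ 111.98.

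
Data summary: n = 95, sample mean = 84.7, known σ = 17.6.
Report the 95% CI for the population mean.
(81.16, 88.24)

z-interval (σ known):
z* = 1.960 for 95% confidence

Margin of error = z* · σ/√n = 1.960 · 17.6/√95 = 3.54

CI: (84.7 - 3.54, 84.7 + 3.54) = (81.16, 88.24)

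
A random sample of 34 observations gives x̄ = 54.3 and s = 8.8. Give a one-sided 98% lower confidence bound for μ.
μ ≥ 51.07

Lower bound (one-sided):
t* = 2.138 (one-sided for 98%)
Lower bound = x̄ - t* · s/√n = 54.3 - 2.138 · 8.8/√34 = 51.07

We are 98% confident that μ ≥ 51.07.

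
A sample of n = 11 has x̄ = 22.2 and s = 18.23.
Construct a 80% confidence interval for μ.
(14.66, 29.74)

t-interval (σ unknown):
df = n - 1 = 10
t* = 1.372 for 80% confidence

Margin of error = t* · s/√n = 1.372 · 18.23/√11 = 7.54

CI: (14.66, 29.74)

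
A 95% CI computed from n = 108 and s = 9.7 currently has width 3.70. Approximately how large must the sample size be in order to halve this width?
n ≈ 432

CI width ∝ 1/√n
To reduce width by factor 2, need √n to grow by 2 → need 2² = 4 times as many samples.

Current: n = 108, width = 3.70
New: n = 432, width ≈ 1.83

Width reduced by factor of 3.70/1.83 = 2.02.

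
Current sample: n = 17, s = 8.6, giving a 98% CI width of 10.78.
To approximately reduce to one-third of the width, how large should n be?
n ≈ 153

CI width ∝ 1/√n
To reduce width by factor 3, need √n to grow by 3 → need 3² = 9 times as many samples.

Current: n = 17, width = 10.78
New: n = 153, width ≈ 3.27

Width reduced by factor of 10.78/3.27 = 3.30.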